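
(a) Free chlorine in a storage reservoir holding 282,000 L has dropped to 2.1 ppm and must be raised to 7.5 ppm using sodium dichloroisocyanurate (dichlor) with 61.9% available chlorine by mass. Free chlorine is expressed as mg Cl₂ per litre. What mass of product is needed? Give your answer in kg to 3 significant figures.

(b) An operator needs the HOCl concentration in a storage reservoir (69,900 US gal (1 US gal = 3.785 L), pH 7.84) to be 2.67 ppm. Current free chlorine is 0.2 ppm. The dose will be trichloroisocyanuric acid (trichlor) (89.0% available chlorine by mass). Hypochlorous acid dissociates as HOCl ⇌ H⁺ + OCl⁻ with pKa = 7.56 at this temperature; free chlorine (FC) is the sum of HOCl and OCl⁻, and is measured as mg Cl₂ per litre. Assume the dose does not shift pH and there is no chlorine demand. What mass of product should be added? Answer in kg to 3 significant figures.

(a) Chlorine deficit: 7.5 − 2.1 = 5.4 ppm = 5.4 mg/L as Cl₂.
(a) Cl₂ equivalent needed: 5.4 mg/L × 282,000 L = 1,523,000 mg = 1523 g.
(a) Product at 61.9% available chlorine: 1523 / 0.619 = 2460 g.

(b) Volume: 69,900 US gal × 3.785 L/gal = 264,572 L.
(b) [OCl⁻]/[HOCl] = 10^(pH − pKa) = 10^(7.84 − 7.56) = 1.905; fraction as HOCl = 1/(1 + 1.905) = 0.3442.
(b) Free chlorine required for 2.67 ppm HOCl: 2.67 / 0.3442 = 7.758 ppm.
(b) FC to add: 7.758 − 0.2 = 7.558 mg/L as Cl₂.
(b) Cl₂ equivalent: 7.558 mg/L × 264,572 L = 2000 g.
(b) Product at 89.0% available Cl: 2000 / 0.89 = 2247 g.

(a) 2.46 kg; (b) 2.25 kg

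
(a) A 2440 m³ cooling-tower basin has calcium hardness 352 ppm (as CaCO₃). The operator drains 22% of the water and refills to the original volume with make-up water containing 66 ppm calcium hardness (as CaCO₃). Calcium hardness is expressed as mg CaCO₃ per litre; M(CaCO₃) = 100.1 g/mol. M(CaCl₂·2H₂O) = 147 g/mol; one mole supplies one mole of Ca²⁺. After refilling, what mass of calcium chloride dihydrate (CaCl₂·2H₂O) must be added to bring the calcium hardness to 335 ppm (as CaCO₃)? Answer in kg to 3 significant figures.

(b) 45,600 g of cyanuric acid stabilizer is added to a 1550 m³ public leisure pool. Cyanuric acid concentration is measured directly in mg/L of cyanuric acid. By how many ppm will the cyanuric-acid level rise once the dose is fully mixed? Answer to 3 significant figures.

(a) 165 kg; (b) 29.4 ppm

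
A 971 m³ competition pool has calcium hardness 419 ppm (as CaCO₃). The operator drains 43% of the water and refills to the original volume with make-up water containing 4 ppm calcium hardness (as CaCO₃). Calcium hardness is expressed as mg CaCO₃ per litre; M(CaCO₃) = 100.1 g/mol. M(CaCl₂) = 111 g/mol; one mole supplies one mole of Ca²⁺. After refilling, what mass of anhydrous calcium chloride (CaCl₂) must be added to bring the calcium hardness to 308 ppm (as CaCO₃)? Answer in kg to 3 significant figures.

72.6 kg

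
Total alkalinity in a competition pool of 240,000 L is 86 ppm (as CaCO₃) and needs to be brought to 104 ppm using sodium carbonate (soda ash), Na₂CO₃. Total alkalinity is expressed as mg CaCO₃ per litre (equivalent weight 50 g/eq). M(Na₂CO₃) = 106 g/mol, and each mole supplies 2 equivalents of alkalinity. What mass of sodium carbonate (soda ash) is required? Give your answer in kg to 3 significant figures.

4.58 kg

Alkalinity to add: (104 − 86) = 18 mg/L as CaCO₃ × 240,000 L = 4320 g as CaCO₃.
Equivalents: 4320 g ÷ 50 g/eq = 86.4 eq.
Each mole of Na₂CO₃ supplies 2 eq, so 86.4 / 2 = 43.2 mol.
Mass: 43.2 mol × 106 g/mol = 4579 g.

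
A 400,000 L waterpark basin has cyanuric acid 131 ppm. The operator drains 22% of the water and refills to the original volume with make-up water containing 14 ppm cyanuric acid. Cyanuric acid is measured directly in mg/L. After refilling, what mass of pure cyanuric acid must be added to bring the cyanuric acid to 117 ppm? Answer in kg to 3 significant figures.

4.70 kg

After draining 22% and refilling: 131 × 0.78 + 14 × 0.22 = 105.26 ppm.
Deficit to target: 117 − 105.26 = 11.74 mg/L.
Mass: 11.74 mg/L × 400,000 L = 4696 g cyanuric acid.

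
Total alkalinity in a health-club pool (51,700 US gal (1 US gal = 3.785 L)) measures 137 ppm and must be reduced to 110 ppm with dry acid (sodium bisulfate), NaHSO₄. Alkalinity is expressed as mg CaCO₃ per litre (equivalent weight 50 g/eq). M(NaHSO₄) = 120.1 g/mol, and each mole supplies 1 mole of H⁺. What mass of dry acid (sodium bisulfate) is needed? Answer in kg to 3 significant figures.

12.7 kg

Volume: 51,700 US gal × 3.785 L/gal = 195,684 L.
Alkalinity to neutralize: (137 − 110) = 27 mg/L as CaCO₃ × 195,684 L = 5283 g as CaCO₃.
Equivalents of H⁺ required: 5283 ÷ 50 g/eq = 105.7 eq = 105.7 mol NaHSO₄.
Mass of NaHSO₄: 105.7 × 120.1 = 12,690 g.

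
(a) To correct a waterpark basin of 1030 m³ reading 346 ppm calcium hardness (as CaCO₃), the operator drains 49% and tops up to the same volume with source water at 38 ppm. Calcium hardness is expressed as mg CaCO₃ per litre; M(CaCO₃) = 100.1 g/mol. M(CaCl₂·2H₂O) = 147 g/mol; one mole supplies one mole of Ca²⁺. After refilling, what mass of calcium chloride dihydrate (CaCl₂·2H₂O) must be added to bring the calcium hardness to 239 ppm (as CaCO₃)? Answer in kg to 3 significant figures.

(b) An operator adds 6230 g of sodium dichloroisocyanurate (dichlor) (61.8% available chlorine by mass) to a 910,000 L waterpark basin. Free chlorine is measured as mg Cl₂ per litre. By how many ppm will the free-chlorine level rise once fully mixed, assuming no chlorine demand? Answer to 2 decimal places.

(a) 66.4 kg; (b) 4.23 ppm

(a) Volume: 1030 m³ = 1,030,000 L.
(a) After draining 49% and refilling: 346 × 0.51 + 38 × 0.49 = 195.08 ppm.
(a) Deficit to target: 239 − 195.08 = 43.92 mg/L.
(a) As CaCO₃: 43.92 mg/L × 1,030,000 L = 45,240 g; ÷ 100.1 = 451.9 mol Ca²⁺.
(a) Mass: 451.9 × 147 = 66,430 g.

(b) Available chlorine delivered: 6230 g × 0.618 = 3850 g as Cl₂.
(b) Concentration rise: 3850 g / 910,000 L = 4.231 mg/L = 4.23 ppm.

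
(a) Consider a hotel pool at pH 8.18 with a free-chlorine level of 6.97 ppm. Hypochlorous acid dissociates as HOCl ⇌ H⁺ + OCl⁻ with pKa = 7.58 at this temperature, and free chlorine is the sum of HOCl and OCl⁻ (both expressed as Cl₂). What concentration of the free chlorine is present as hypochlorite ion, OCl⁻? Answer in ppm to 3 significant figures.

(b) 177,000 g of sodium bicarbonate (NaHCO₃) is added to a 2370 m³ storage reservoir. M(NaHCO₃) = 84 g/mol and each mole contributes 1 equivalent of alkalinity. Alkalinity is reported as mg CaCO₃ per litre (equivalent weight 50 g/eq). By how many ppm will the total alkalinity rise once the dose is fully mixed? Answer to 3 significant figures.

(a) [OCl⁻]/[HOCl] = 10^(pH − pKa) = 10^(8.18 − 7.58) = 10^0.60 = 3.981.
(a) Fraction as HOCl = 1 / (1 + 3.981) = 0.2008.
(a) OCl⁻ = (1 − 0.2008) × 6.97 ppm = 5.571 ppm.

(b) Volume: 2370 m³ = 2,370,000 L.
(b) Moles of NaHCO₃: 177,000 g ÷ 84 g/mol = 2107 mol → 2107 eq of alkalinity.
(b) As CaCO₃: 2107 eq × 50 g/eq = 105,400 g.
(b) Rise: 105,400 g / 2,370,000 L × 1000 = 44.45 mg/L.

(a) 5.57 ppm; (b) 44.5 ppm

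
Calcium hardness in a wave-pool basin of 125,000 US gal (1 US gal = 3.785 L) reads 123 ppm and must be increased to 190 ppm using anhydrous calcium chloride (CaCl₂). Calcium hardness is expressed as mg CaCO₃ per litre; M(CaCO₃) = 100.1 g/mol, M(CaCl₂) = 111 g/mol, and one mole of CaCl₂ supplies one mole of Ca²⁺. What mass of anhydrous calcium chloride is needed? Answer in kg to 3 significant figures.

35.2 kg

Volume: 125,000 US gal × 3.785 L/gal = 473,125 L.
Hardness to add: (190 − 123) = 67 mg/L as CaCO₃ × 473,125 L = 31,700 g as CaCO₃.
Moles of Ca²⁺ (1 mol Ca²⁺ ≡ 1 mol CaCO₃): 31,700 / 100.1 g/mol = 316.7 mol.
Mass of CaCl₂: 316.7 × 111 = 35,150 g.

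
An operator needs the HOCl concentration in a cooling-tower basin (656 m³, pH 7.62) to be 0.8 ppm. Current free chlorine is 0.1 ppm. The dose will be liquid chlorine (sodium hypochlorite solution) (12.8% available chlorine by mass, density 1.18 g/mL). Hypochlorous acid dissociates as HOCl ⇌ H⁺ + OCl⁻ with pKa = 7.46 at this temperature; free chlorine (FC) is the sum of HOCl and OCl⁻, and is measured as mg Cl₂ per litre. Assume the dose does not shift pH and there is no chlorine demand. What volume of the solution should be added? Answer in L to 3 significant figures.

8.06 L

Volume: 656 m³ = 656,000 L.
[OCl⁻]/[HOCl] = 10^(pH − pKa) = 10^(7.62 − 7.46) = 1.445; fraction as HOCl = 1/(1 + 1.445) = 0.4089.
Free chlorine required for 0.8 ppm HOCl: 0.8 / 0.4089 = 1.956 ppm.
FC to add: 1.956 − 0.1 = 1.856 mg/L as Cl₂.
Cl₂ equivalent: 1.856 mg/L × 656,000 L = 1218 g.
Product at 12.8% available Cl: 1218 / 0.128 = 9514 g.
Volume: 9514 g ÷ 1.18 g/mL = 8063 mL.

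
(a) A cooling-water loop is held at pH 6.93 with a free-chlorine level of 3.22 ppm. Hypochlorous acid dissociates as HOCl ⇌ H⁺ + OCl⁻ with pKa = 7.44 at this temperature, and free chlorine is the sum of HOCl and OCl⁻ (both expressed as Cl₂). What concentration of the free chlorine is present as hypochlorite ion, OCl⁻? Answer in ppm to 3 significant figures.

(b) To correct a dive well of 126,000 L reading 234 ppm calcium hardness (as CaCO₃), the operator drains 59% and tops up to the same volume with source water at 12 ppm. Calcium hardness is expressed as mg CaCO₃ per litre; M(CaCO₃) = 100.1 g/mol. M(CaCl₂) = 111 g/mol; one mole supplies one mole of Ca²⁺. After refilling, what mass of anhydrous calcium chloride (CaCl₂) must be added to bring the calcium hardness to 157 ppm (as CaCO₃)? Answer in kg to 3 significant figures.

(a) 0.760 ppm; (b) 7.54 kg

(a) [OCl⁻]/[HOCl] = 10^(pH − pKa) = 10^(6.93 − 7.44) = 10^-0.51 = 0.309.
(a) Fraction as HOCl = 1 / (1 + 0.309) = 0.7639.
(a) OCl⁻ = (1 − 0.7639) × 3.22 ppm = 0.7602 ppm.

(b) After draining 59% and refilling: 234 × 0.41 + 12 × 0.59 = 103.02 ppm.
(b) Deficit to target: 157 − 103.02 = 53.98 mg/L.
(b) As CaCO₃: 53.98 mg/L × 126,000 L = 6801 g; ÷ 100.1 = 67.95 mol Ca²⁺.
(b) Mass: 67.95 × 111 = 7542 g.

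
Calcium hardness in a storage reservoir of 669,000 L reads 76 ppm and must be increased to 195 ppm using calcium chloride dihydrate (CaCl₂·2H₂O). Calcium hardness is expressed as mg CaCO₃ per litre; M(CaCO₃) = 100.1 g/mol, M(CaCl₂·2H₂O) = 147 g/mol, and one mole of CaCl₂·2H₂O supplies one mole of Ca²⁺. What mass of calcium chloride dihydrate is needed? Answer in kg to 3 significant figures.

Hardness to add: (195 − 76) = 119 mg/L as CaCO₃ × 669,000 L = 79,610 g as CaCO₃.
Moles of Ca²⁺ (1 mol Ca²⁺ ≡ 1 mol CaCO₃): 79,610 / 100.1 g/mol = 795.3 mol.
Mass of CaCl₂·2H₂O: 795.3 × 147 = 116,900 g.

117 kg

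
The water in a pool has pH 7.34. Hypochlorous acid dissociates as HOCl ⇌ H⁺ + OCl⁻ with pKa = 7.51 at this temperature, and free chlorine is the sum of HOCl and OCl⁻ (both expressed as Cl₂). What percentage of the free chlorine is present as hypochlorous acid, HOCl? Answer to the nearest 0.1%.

59.7%

[OCl⁻]/[HOCl] = 10^(pH − pKa) = 10^(7.34 − 7.51) = 10^-0.17 = 0.6761.
Fraction as HOCl = 1 / (1 + 0.6761) = 0.5966.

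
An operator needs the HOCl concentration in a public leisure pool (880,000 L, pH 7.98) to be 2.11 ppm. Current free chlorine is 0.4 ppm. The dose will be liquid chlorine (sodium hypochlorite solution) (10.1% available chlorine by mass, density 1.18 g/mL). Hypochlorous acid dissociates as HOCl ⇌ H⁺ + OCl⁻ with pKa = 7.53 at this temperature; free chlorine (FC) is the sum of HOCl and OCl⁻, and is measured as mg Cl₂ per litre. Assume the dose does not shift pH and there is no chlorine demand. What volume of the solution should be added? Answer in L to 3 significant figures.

56.5 L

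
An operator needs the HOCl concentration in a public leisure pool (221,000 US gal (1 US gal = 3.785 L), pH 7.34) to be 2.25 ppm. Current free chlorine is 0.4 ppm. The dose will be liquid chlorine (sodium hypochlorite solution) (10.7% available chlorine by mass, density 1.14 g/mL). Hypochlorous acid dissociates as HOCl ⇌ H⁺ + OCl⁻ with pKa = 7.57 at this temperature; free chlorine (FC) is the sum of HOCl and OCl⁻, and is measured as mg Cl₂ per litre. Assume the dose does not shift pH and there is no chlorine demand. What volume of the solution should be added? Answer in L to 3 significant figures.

21.8 L

Volume: 221,000 US gal × 3.785 L/gal = 836,485 L.
[OCl⁻]/[HOCl] = 10^(pH − pKa) = 10^(7.34 − 7.57) = 0.5888; fraction as HOCl = 1/(1 + 0.5888) = 0.6294.
Free chlorine required for 2.25 ppm HOCl: 2.25 / 0.6294 = 3.575 ppm.
FC to add: 3.575 − 0.4 = 3.175 mg/L as Cl₂.
Cl₂ equivalent: 3.175 mg/L × 836,485 L = 2656 g.
Product at 10.7% available Cl: 2656 / 0.107 = 24,820 g.
Volume: 24,820 g ÷ 1.14 g/mL = 21,770 mL.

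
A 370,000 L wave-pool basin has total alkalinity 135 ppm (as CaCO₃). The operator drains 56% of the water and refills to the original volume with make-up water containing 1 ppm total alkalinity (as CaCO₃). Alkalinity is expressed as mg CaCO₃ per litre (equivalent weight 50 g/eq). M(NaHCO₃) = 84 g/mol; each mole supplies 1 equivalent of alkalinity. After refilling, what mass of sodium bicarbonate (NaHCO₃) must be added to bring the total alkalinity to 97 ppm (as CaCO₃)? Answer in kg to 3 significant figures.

After draining 56% and refilling: 135 × 0.44 + 1 × 0.56 = 59.96 ppm.
Deficit to target: 97 − 59.96 = 37.04 mg/L.
As CaCO₃: 37.04 mg/L × 370,000 L = 13,700 g; ÷ 50 g/eq ÷ 1 = 274.1 mol NaHCO₃.
Mass: 274.1 × 84 = 23,020 g.

23.0 kg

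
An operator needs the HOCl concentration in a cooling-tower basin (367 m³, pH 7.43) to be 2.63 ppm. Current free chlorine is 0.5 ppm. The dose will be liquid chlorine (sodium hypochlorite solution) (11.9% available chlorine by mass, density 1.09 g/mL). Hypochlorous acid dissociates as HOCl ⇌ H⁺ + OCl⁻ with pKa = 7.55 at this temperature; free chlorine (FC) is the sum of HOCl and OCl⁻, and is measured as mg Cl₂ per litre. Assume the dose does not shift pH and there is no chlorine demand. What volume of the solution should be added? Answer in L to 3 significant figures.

Volume: 367 m³ = 367,000 L.
[OCl⁻]/[HOCl] = 10^(pH − pKa) = 10^(7.43 − 7.55) = 0.7586; fraction as HOCl = 1/(1 + 0.7586) = 0.5686.
Free chlorine required for 2.63 ppm HOCl: 2.63 / 0.5686 = 4.625 ppm.
FC to add: 4.625 − 0.5 = 4.125 mg/L as Cl₂.
Cl₂ equivalent: 4.125 mg/L × 367,000 L = 1514 g.
Product at 11.9% available Cl: 1514 / 0.119 = 12,720 g.
Volume: 12,720 g ÷ 1.09 g/mL = 11,670 mL.

11.7 L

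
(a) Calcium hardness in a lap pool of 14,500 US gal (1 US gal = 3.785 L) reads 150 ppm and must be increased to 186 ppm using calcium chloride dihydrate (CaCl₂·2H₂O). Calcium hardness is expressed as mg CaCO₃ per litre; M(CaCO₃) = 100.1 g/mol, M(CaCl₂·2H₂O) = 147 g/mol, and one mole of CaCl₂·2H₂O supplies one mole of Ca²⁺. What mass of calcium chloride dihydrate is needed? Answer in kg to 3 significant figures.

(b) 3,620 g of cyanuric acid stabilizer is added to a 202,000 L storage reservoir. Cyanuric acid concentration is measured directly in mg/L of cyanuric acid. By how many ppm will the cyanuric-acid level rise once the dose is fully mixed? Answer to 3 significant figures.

(a) 2.90 kg; (b) 17.9 ppm

(a) Volume: 14,500 US gal × 3.785 L/gal = 54,882 L.
(a) Hardness to add: (186 − 150) = 36 mg/L as CaCO₃ × 54,882 L = 1976 g as CaCO₃.
(a) Moles of Ca²⁺ (1 mol Ca²⁺ ≡ 1 mol CaCO₃): 1976 / 100.1 g/mol = 19.74 mol.
(a) Mass of CaCl₂·2H₂O: 19.74 × 147 = 2901 g.

(b) Rise: 3,620 g / 202,000 L × 1000 = 17.92 mg/L.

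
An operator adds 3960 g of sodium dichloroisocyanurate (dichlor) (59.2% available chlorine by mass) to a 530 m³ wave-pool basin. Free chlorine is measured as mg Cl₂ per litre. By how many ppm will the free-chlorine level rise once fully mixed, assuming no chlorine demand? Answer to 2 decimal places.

4.42 ppm

Volume: 530 m³ = 530,000 L.
Available chlorine delivered: 3960 g × 0.592 = 2344 g as Cl₂.
Concentration rise: 2344 g / 530,000 L = 4.423 mg/L = 4.42 ppm.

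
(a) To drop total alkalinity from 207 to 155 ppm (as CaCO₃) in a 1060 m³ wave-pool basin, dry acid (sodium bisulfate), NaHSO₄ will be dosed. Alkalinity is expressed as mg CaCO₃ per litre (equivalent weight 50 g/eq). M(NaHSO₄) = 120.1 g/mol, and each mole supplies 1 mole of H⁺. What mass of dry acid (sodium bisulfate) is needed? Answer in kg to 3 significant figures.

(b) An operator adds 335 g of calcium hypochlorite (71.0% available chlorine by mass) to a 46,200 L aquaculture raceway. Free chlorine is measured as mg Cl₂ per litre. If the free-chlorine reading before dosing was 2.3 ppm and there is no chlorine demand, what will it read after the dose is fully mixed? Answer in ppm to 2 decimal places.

(a) Volume: 1060 m³ = 1,060,000 L.
(a) Alkalinity to neutralize: (207 − 155) = 52 mg/L as CaCO₃ × 1,060,000 L = 55,120 g as CaCO₃.
(a) Equivalents of H⁺ required: 55,120 ÷ 50 g/eq = 1102 eq = 1102 mol NaHSO₄.
(a) Mass of NaHSO₄: 1102 × 120.1 = 132,400 g.

(b) Available chlorine delivered: 335 g × 0.71 = 237.8 g as Cl₂.
(b) Concentration rise: 237.8 g / 46,200 L = 5.148 mg/L = 5.15 ppm.
(b) Final FC: 2.3 + 5.15 = 7.45 ppm.

(a) 132 kg; (b) 7.45 ppm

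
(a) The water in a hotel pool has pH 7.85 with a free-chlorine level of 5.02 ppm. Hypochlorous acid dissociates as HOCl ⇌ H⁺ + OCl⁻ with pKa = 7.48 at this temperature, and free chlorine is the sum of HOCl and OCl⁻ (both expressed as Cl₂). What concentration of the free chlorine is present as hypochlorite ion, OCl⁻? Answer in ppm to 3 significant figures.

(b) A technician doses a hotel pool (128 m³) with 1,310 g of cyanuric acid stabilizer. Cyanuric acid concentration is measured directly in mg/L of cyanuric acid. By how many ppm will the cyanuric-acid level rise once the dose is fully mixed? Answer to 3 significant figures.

(a) 3.52 ppm; (b) 10.2 ppm

(a) [OCl⁻]/[HOCl] = 10^(pH − pKa) = 10^(7.85 − 7.48) = 10^0.37 = 2.344.
(a) Fraction as HOCl = 1 / (1 + 2.344) = 0.299.
(a) OCl⁻ = (1 − 0.299) × 5.02 ppm = 3.519 ppm.

(b) Volume: 128 m³ = 128,000 L.
(b) Rise: 1,310 g / 128,000 L × 1000 = 10.23 mg/L.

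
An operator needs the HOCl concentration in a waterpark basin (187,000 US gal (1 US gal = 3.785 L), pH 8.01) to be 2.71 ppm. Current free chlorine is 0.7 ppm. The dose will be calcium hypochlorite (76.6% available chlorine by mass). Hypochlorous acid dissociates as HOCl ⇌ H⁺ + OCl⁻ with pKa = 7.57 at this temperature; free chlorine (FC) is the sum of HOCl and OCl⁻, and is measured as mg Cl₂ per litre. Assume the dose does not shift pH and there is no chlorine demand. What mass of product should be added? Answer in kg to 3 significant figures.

8.75 kg

Volume: 187,000 US gal × 3.785 L/gal = 707,795 L.
[OCl⁻]/[HOCl] = 10^(pH − pKa) = 10^(8.01 − 7.57) = 2.754; fraction as HOCl = 1/(1 + 2.754) = 0.2664.
Free chlorine required for 2.71 ppm HOCl: 2.71 / 0.2664 = 10.17 ppm.
FC to add: 10.17 − 0.7 = 9.474 mg/L as Cl₂.
Cl₂ equivalent: 9.474 mg/L × 707,795 L = 6706 g.
Product at 76.6% available Cl: 6706 / 0.766 = 8754 g.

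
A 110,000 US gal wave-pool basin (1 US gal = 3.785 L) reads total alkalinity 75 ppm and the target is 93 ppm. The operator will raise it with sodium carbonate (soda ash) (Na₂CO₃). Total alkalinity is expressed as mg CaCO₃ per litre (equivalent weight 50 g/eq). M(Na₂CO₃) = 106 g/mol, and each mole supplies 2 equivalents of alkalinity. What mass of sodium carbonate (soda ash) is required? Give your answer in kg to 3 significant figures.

7.94 kg

Volume: 110,000 US gal × 3.785 L/gal = 416,350 L.
Alkalinity to add: (93 − 75) = 18 mg/L as CaCO₃ × 416,350 L = 7494 g as CaCO₃.
Equivalents: 7494 g ÷ 50 g/eq = 149.9 eq.
Each mole of Na₂CO₃ supplies 2 eq, so 149.9 / 2 = 74.94 mol.
Mass: 74.94 mol × 106 g/mol = 7944 g.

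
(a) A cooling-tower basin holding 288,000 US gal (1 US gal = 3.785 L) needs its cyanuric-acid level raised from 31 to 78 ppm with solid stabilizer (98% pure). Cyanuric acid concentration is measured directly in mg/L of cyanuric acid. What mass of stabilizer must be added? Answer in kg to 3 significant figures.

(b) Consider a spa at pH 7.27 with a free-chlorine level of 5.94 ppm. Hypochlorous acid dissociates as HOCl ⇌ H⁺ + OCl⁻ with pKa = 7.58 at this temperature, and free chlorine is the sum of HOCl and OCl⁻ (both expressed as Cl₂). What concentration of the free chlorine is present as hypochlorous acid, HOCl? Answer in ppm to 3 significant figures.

(a) Volume: 288,000 US gal × 3.785 L/gal = 1,090,080 L.
(a) CYA to add: (78 − 31) = 47 mg/L × 1,090,080 L = 51,230 g cyanuric acid.
(a) At 98% purity: 51,230 / 0.98 = 52,280 g product.

(b) [OCl⁻]/[HOCl] = 10^(pH − pKa) = 10^(7.27 − 7.58) = 10^-0.31 = 0.4898.
(b) Fraction as HOCl = 1 / (1 + 0.4898) = 0.6712.
(b) HOCl = 0.6712 × 5.94 ppm = 3.987 ppm.

(a) 52.3 kg; (b) 3.99 ppm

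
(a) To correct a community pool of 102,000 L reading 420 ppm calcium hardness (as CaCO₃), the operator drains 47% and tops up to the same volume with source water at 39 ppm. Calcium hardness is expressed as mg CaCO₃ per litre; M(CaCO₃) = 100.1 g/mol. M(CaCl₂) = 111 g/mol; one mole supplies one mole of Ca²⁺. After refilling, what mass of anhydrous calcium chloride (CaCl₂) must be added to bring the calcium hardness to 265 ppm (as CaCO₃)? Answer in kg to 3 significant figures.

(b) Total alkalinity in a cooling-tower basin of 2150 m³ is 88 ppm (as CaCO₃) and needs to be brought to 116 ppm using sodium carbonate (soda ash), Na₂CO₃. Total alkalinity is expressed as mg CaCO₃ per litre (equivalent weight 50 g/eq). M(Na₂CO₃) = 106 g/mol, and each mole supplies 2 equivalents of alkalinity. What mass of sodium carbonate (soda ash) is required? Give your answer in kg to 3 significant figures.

(a) 2.72 kg; (b) 63.8 kg

(a) After draining 47% and refilling: 420 × 0.53 + 39 × 0.47 = 240.93 ppm.
(a) Deficit to target: 265 − 240.93 = 24.07 mg/L.
(a) As CaCO₃: 24.07 mg/L × 102,000 L = 2455 g; ÷ 100.1 = 24.53 mol Ca²⁺.
(a) Mass: 24.53 × 111 = 2722 g.

(b) Volume: 2150 m³ = 2,150,000 L.
(b) Alkalinity to add: (116 − 88) = 28 mg/L as CaCO₃ × 2,150,000 L = 60,200 g as CaCO₃.
(b) Equivalents: 60,200 g ÷ 50 g/eq = 1204 eq.
(b) Each mole of Na₂CO₃ supplies 2 eq, so 1204 / 2 = 602 mol.
(b) Mass: 602 mol × 106 g/mol = 63,810 g.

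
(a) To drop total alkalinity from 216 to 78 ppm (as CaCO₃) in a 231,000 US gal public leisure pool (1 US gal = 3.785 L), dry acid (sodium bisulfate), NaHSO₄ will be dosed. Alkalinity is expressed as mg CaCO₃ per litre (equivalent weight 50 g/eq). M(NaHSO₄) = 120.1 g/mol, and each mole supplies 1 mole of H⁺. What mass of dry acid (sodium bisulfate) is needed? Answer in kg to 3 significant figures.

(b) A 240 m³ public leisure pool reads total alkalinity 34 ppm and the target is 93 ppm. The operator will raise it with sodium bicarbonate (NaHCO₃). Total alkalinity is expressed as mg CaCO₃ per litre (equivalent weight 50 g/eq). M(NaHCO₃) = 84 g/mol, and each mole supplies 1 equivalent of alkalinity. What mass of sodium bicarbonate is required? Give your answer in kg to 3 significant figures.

(a) 290 kg; (b) 23.8 kg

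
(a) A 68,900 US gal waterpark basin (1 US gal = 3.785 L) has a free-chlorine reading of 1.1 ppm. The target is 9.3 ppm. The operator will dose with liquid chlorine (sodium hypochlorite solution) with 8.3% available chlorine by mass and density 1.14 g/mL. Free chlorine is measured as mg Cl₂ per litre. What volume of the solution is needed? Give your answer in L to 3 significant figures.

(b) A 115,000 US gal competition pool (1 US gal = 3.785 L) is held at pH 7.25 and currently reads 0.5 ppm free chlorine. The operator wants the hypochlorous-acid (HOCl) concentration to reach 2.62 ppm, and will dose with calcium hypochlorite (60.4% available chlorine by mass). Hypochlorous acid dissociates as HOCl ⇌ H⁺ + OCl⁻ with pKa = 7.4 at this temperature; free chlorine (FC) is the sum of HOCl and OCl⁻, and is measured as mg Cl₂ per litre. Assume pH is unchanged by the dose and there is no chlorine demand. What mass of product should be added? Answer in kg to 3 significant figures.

(a) 22.6 L; (b) 2.86 kg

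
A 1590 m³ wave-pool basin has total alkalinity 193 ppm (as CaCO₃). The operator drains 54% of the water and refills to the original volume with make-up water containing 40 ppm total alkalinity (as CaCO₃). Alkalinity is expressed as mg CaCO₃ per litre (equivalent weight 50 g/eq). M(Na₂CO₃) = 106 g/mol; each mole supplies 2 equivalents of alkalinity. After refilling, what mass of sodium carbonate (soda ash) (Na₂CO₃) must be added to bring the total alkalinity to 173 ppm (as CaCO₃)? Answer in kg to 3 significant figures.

106 kg

Volume: 1590 m³ = 1,590,000 L.
After draining 54% and refilling: 193 × 0.46 + 40 × 0.54 = 110.38 ppm.
Deficit to target: 173 − 110.38 = 62.62 mg/L.
As CaCO₃: 62.62 mg/L × 1,590,000 L = 99,570 g; ÷ 50 g/eq ÷ 2 = 995.7 mol Na₂CO₃.
Mass: 995.7 × 106 = 105,500 g.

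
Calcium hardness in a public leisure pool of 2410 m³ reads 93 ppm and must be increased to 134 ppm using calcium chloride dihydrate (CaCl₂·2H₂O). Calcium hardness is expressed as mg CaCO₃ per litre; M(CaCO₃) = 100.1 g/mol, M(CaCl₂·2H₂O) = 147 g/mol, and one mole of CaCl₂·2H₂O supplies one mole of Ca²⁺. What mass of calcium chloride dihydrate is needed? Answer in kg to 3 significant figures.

Volume: 2410 m³ = 2,410,000 L.
Hardness to add: (134 − 93) = 41 mg/L as CaCO₃ × 2,410,000 L = 98,810 g as CaCO₃.
Moles of Ca²⁺ (1 mol Ca²⁺ ≡ 1 mol CaCO₃): 98,810 / 100.1 g/mol = 987.1 mol.
Mass of CaCl₂·2H₂O: 987.1 × 147 = 145,100 g.

145 kg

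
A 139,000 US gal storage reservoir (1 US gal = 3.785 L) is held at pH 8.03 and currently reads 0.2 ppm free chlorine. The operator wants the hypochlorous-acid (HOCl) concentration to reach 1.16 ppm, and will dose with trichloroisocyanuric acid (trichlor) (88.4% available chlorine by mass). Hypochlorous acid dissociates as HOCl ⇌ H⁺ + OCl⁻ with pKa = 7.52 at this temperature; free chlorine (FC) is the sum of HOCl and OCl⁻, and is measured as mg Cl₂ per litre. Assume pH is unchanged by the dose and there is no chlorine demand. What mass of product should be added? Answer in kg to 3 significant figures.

Volume: 139,000 US gal × 3.785 L/gal = 526,115 L.
[OCl⁻]/[HOCl] = 10^(pH − pKa) = 10^(8.03 − 7.52) = 3.236; fraction as HOCl = 1/(1 + 3.236) = 0.2361.
Free chlorine required for 1.16 ppm HOCl: 1.16 / 0.2361 = 4.914 ppm.
FC to add: 4.914 − 0.2 = 4.714 mg/L as Cl₂.
Cl₂ equivalent: 4.714 mg/L × 526,115 L = 2480 g.
Product at 88.4% available Cl: 2480 / 0.884 = 2805 g.

2.81 kg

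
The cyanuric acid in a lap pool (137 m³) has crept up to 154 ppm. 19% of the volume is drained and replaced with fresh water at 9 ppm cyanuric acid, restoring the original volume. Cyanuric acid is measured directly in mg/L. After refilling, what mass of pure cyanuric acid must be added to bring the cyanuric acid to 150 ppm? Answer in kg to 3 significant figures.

3.23 kg

Volume: 137 m³ = 137,000 L.
After draining 19% and refilling: 154 × 0.81 + 9 × 0.19 = 126.45 ppm.
Deficit to target: 150 − 126.45 = 23.55 mg/L.
Mass: 23.55 mg/L × 137,000 L = 3226 g cyanuric acid.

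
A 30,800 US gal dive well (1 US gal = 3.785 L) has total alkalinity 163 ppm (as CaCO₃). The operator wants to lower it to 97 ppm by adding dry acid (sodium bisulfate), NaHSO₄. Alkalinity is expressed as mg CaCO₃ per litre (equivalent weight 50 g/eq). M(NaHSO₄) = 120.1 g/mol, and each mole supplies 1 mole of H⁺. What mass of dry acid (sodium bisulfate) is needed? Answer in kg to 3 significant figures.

Volume: 30,800 US gal × 3.785 L/gal = 116,578 L.
Alkalinity to neutralize: (163 − 97) = 66 mg/L as CaCO₃ × 116,578 L = 7694 g as CaCO₃.
Equivalents of H⁺ required: 7694 ÷ 50 g/eq = 153.9 eq = 153.9 mol NaHSO₄.
Mass of NaHSO₄: 153.9 × 120.1 = 18,480 g.

18.5 kg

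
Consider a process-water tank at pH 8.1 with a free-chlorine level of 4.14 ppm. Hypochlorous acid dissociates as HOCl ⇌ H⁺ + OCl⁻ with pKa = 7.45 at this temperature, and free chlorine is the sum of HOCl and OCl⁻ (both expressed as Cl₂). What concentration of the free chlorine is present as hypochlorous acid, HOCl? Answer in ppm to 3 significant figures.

[OCl⁻]/[HOCl] = 10^(pH − pKa) = 10^(8.1 − 7.45) = 10^0.65 = 4.467.
Fraction as HOCl = 1 / (1 + 4.467) = 0.1829.
HOCl = 0.1829 × 4.14 ppm = 0.7573 ppm.

0.757 ppm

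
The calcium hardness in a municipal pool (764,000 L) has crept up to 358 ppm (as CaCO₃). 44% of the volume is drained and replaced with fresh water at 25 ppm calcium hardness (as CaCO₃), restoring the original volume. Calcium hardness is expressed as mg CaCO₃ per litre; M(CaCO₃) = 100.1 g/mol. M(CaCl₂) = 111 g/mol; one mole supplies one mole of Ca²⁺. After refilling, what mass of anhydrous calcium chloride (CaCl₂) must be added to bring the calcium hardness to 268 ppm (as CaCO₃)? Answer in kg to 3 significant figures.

After draining 44% and refilling: 358 × 0.56 + 25 × 0.44 = 211.48 ppm.
Deficit to target: 268 − 211.48 = 56.52 mg/L.
As CaCO₃: 56.52 mg/L × 764,000 L = 43,180 g; ÷ 100.1 = 431.4 mol Ca²⁺.
Mass: 431.4 × 111 = 47,880 g.

47.9 kg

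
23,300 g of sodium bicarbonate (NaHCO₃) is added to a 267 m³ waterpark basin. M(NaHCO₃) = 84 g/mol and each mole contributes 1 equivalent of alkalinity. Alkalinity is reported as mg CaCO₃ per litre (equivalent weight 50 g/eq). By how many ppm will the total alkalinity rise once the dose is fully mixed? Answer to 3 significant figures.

51.9 ppm

Volume: 267 m³ = 267,000 L.
Moles of NaHCO₃: 23,300 g ÷ 84 g/mol = 277.4 mol → 277.4 eq of alkalinity.
As CaCO₃: 277.4 eq × 50 g/eq = 13,870 g.
Rise: 13,870 g / 267,000 L × 1000 = 51.94 mg/L.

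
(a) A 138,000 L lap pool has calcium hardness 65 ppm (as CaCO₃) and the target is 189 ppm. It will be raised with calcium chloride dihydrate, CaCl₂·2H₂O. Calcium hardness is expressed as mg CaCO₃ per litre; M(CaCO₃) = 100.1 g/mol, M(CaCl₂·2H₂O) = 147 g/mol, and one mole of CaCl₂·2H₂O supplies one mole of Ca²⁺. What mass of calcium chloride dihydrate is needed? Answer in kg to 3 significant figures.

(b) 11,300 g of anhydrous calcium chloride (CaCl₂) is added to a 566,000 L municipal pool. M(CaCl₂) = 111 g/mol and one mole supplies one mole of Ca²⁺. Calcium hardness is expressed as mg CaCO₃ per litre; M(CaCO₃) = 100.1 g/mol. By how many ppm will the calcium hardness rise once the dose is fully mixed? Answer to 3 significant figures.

(a) Hardness to add: (189 − 65) = 124 mg/L as CaCO₃ × 138,000 L = 17,110 g as CaCO₃.
(a) Moles of Ca²⁺ (1 mol Ca²⁺ ≡ 1 mol CaCO₃): 17,110 / 100.1 g/mol = 170.9 mol.
(a) Mass of CaCl₂·2H₂O: 170.9 × 147 = 25,130 g.

(b) Moles of Ca²⁺: 11,300 g ÷ 111 g/mol = 101.8 mol.
(b) As CaCO₃: 101.8 mol × 100.1 g/mol = 10,190 g.
(b) Rise: 10,190 g / 566,000 L × 1000 = 18 mg/L.

(a) 25.1 kg; (b) 18.0 ppm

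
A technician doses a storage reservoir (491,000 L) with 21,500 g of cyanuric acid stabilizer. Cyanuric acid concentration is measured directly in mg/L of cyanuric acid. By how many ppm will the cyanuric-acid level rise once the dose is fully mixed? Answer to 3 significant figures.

Rise: 21,500 g / 491,000 L × 1000 = 43.79 mg/L.

43.8 ppm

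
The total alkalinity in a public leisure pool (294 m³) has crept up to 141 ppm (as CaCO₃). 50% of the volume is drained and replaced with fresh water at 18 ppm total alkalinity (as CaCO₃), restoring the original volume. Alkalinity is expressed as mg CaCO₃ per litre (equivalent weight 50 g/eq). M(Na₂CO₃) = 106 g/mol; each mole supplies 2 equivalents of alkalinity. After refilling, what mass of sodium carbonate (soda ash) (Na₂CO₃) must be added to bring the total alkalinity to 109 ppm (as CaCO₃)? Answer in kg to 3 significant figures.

9.19 kg

Volume: 294 m³ = 294,000 L.
After draining 50% and refilling: 141 × 0.50 + 18 × 0.50 = 79.5 ppm.
Deficit to target: 109 − 79.5 = 29.5 mg/L.
As CaCO₃: 29.5 mg/L × 294,000 L = 8673 g; ÷ 50 g/eq ÷ 2 = 86.73 mol Na₂CO₃.
Mass: 86.73 × 106 = 9193 g.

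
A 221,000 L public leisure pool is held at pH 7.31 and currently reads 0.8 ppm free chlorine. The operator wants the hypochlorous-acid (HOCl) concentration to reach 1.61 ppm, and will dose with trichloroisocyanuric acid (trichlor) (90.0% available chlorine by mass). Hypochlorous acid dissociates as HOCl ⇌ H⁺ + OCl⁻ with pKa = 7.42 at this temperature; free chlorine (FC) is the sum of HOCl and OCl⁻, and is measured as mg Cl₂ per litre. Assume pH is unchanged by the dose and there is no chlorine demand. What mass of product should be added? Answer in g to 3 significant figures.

506 g

[OCl⁻]/[HOCl] = 10^(pH − pKa) = 10^(7.31 − 7.42) = 0.7762; fraction as HOCl = 1/(1 + 0.7762) = 0.563.
Free chlorine required for 1.61 ppm HOCl: 1.61 / 0.563 = 2.86 ppm.
FC to add: 2.86 − 0.8 = 2.06 mg/L as Cl₂.
Cl₂ equivalent: 2.06 mg/L × 221,000 L = 455.2 g.
Product at 90.0% available Cl: 455.2 / 0.9 = 505.8 g.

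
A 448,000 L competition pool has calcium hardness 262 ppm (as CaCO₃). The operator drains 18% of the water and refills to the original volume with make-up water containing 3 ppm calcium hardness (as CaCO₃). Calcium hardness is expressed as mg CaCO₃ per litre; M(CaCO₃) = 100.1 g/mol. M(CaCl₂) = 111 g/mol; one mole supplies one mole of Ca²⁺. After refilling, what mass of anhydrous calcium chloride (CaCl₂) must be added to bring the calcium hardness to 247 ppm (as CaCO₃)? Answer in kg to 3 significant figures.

After draining 18% and refilling: 262 × 0.82 + 3 × 0.18 = 215.38 ppm.
Deficit to target: 247 − 215.38 = 31.62 mg/L.
As CaCO₃: 31.62 mg/L × 448,000 L = 14,170 g; ÷ 100.1 = 141.5 mol Ca²⁺.
Mass: 141.5 × 111 = 15,710 g.

15.7 kg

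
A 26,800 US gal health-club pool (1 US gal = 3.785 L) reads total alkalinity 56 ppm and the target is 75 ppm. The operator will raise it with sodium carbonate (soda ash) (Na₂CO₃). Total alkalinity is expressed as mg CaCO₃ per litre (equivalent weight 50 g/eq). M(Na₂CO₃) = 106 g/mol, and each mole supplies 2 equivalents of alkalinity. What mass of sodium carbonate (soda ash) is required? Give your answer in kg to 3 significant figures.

Volume: 26,800 US gal × 3.785 L/gal = 101,438 L.
Alkalinity to add: (75 − 56) = 19 mg/L as CaCO₃ × 101,438 L = 1927 g as CaCO₃.
Equivalents: 1927 g ÷ 50 g/eq = 38.55 eq.
Each mole of Na₂CO₃ supplies 2 eq, so 38.55 / 2 = 19.27 mol.
Mass: 19.27 mol × 106 g/mol = 2043 g.

2.04 kg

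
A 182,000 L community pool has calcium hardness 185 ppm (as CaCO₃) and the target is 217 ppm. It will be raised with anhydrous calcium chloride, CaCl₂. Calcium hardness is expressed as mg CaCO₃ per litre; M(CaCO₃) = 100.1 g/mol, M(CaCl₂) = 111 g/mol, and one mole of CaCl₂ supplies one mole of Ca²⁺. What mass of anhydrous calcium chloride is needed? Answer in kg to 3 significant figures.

6.46 kg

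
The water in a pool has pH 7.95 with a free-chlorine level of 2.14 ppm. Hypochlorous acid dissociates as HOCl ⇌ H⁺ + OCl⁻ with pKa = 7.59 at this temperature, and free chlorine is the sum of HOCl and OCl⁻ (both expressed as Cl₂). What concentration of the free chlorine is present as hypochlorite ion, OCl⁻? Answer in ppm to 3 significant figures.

1.49 ppm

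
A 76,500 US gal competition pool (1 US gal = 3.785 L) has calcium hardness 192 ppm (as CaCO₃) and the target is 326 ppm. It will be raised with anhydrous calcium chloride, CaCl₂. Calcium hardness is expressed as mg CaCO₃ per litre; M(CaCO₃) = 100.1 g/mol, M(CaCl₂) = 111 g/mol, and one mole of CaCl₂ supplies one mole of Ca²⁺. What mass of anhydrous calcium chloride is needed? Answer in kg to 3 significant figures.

43.0 kg

Volume: 76,500 US gal × 3.785 L/gal = 289,552 L.
Hardness to add: (326 − 192) = 134 mg/L as CaCO₃ × 289,552 L = 38,800 g as CaCO₃.
Moles of Ca²⁺ (1 mol Ca²⁺ ≡ 1 mol CaCO₃): 38,800 / 100.1 g/mol = 387.6 mol.
Mass of CaCl₂: 387.6 × 111 = 43,030 g.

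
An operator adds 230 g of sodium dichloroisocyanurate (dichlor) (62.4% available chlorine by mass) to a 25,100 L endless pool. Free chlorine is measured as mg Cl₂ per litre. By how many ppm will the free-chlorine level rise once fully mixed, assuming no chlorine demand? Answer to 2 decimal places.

Available chlorine delivered: 230 g × 0.624 = 143.5 g as Cl₂.
Concentration rise: 143.5 g / 25,100 L = 5.718 mg/L = 5.72 ppm.

5.72 ppm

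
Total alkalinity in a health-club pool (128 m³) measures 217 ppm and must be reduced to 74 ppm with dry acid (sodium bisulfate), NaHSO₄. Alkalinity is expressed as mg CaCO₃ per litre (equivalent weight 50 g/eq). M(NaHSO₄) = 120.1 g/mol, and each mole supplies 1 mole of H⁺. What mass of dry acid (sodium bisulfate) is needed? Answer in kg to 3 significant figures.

44.0 kg

Volume: 128 m³ = 128,000 L.
Alkalinity to neutralize: (217 − 74) = 143 mg/L as CaCO₃ × 128,000 L = 18,300 g as CaCO₃.
Equivalents of H⁺ required: 18,300 ÷ 50 g/eq = 366.1 eq = 366.1 mol NaHSO₄.
Mass of NaHSO₄: 366.1 × 120.1 = 43,970 g.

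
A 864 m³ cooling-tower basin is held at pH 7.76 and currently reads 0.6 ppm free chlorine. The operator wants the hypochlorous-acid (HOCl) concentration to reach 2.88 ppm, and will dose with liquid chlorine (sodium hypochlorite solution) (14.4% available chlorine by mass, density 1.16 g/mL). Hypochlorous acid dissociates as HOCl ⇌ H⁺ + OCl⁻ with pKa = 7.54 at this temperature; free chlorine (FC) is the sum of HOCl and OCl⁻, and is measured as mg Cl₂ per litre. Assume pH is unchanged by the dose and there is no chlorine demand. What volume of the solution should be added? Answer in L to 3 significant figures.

Volume: 864 m³ = 864,000 L.
[OCl⁻]/[HOCl] = 10^(pH − pKa) = 10^(7.76 − 7.54) = 1.66; fraction as HOCl = 1/(1 + 1.66) = 0.376.
Free chlorine required for 2.88 ppm HOCl: 2.88 / 0.376 = 7.66 ppm.
FC to add: 7.66 − 0.6 = 7.06 mg/L as Cl₂.
Cl₂ equivalent: 7.06 mg/L × 864,000 L = 6100 g.
Product at 14.4% available Cl: 6100 / 0.144 = 42,360 g.
Volume: 42,360 g ÷ 1.16 g/mL = 36,520 mL.

36.5 L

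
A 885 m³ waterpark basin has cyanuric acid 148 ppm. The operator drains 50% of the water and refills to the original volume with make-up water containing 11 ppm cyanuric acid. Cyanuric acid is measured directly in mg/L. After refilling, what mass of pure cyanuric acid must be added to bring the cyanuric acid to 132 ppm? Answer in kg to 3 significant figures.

46.5 kg

Volume: 885 m³ = 885,000 L.
After draining 50% and refilling: 148 × 0.50 + 11 × 0.50 = 79.5 ppm.
Deficit to target: 132 − 79.5 = 52.5 mg/L.
Mass: 52.5 mg/L × 885,000 L = 46,460 g cyanuric acid.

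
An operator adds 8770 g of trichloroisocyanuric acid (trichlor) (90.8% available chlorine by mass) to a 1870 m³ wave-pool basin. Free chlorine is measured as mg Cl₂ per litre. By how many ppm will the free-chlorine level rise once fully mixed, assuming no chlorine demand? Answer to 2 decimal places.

Volume: 1870 m³ = 1,870,000 L.
Available chlorine delivered: 8770 g × 0.908 = 7963 g as Cl₂.
Concentration rise: 7963 g / 1,870,000 L = 4.258 mg/L = 4.26 ppm.

4.26 ppm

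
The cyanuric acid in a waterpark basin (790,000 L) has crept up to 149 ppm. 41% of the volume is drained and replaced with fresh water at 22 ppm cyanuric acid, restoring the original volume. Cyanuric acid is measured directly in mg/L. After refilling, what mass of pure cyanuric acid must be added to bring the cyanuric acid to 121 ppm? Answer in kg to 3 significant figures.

After draining 41% and refilling: 149 × 0.59 + 22 × 0.41 = 96.93 ppm.
Deficit to target: 121 − 96.93 = 24.07 mg/L.
Mass: 24.07 mg/L × 790,000 L = 19,020 g cyanuric acid.

19.0 kg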